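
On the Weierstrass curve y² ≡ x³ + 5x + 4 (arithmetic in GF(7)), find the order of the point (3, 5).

10

2P: tangent at (3, 5): λ = (3·3² + 5)/(2·5) ≡ 4/3. 3⁻¹ ≡ 5 (mod 7), so λ ≡ 4·5 ≡ 6.
  x = λ² - 3 - 3 = 36 - 6 ≡ 2; y = λ·(3 - 2) - 5 ≡ 1. → (2, 1)
3P: (2, 1) + (3, 5). λ = (5 - 1)/(3 - 2) ≡ 4/1 mod 7. 1⁻¹ ≡ 1 (mod 7) since 1·1 = 1 ≡ 1, so λ ≡ 4.
  x = λ² - 2 - 3 = 16 - 5 ≡ 4; y = λ·(2 - 4) - 1 ≡ 5. → (4, 5)
4P: (4, 5) + (3, 5). λ = (5 - 5)/(3 - 4) ≡ 0/6 mod 7. 6⁻¹ ≡ 6 (mod 7) since 6·6 = 36 ≡ 1, so λ ≡ 0.
  x = λ² - 4 - 3 = 0 - 7 ≡ 0; y = λ·(4 - 0) - 5 ≡ 2. → (0, 2)
5P: (0, 2) + (3, 5). λ = (5 - 2)/(3 - 0) ≡ 3/3 mod 7. 3⁻¹ ≡ 5 (mod 7), so λ ≡ 1.
  x = λ² - 0 - 3 = 1 - 3 ≡ 5; y = λ·(0 - 5) - 2 ≡ 0. → (5, 0)
6P: (5, 0) + (3, 5). λ = (5 - 0)/(3 - 5) ≡ 5/5 mod 7. 5⁻¹ ≡ 3 (mod 7), so λ ≡ 1.
  x = λ² - 5 - 3 = 1 - 8 ≡ 0; y = λ·(5 - 0) - 0 ≡ 5. → (0, 5)
7P: (0, 5) + (3, 5). λ = (5 - 5)/(3 - 0) ≡ 0/3 mod 7. 3⁻¹ ≡ 5 (mod 7), so λ ≡ 0.
  x = λ² - 0 - 3 = 0 - 3 ≡ 4; y = λ·(0 - 4) - 5 ≡ 2. → (4, 2)
8P: (4, 2) + (3, 5). λ = (5 - 2)/(3 - 4) ≡ 3/6 mod 7. 6⁻¹ ≡ 6 (mod 7), so λ ≡ 4.
  x = λ² - 4 - 3 = 16 - 7 ≡ 2; y = λ·(4 - 2) - 2 ≡ 6. → (2, 6)
9P: (2, 6) + (3, 5). λ = (5 - 6)/(3 - 2) ≡ 6/1 mod 7. 1⁻¹ ≡ 1 (mod 7), so λ ≡ 6.
  x = λ² - 2 - 3 = 36 - 5 ≡ 3; y = λ·(2 - 3) - 6 ≡ 2. → (3, 2)
10P: (3, 2) + (3, 5): same x and y₁ ≡ -y₂, so the sum is O.
10P = O, so the order is 10.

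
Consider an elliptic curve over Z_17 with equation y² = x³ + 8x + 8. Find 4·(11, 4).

Write G = (11, 4).
Repeated addition: build up to 4G.
2G: tangent at (11, 4): λ = (3·11² + 8)/(2·4) ≡ 14/8. 8⁻¹ ≡ 15 (mod 17), so λ ≡ 14·15 ≡ 6.
  x = λ² - 11 - 11 = 36 - 22 ≡ 14; y = λ·(11 - 14) - 4 ≡ 12. → (14, 12)
3G: (14, 12) + (11, 4). λ = (4 - 12)/(11 - 14) ≡ 9/14 mod 17. 14⁻¹ ≡ 11 (mod 17), so λ ≡ 14.
  x = λ² - 14 - 11 = 196 - 25 ≡ 1; y = λ·(14 - 1) - 12 ≡ 0. → (1, 0)
4G: (1, 0) + (11, 4). λ = (4 - 0)/(11 - 1) ≡ 4/10 mod 17. 10⁻¹ ≡ 12 (mod 17) since 10·12 = 120 ≡ 1, so λ ≡ 14.
  x = λ² - 1 - 11 = 196 - 12 ≡ 14; y = λ·(1 - 14) - 0 ≡ 5. → (14, 5)

(14, 5)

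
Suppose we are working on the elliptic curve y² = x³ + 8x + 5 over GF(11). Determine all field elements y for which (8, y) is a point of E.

3, 8

x³ + 8x + 5 = 581 ≡ 9 (mod 11).
Square roots of 9 mod 11: 3 and 8 (since 3² = 9 ≡ 9).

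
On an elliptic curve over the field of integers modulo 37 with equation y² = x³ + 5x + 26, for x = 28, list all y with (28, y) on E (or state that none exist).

x³ + 5x + 26 = 22118 ≡ 29 (mod 37).
29 is a non-residue mod 37; no y exists.

none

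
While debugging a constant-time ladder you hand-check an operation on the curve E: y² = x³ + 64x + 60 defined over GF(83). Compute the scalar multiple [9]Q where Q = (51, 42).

Double-and-add on 9 = (1001)₂. Start with Q = (51, 42) for the leading 1-bit.
double: tangent at (51, 42): λ = (3·51² + 64)/(2·42) ≡ 65/1. 1⁻¹ ≡ 1 (mod 83), so λ ≡ 65·1 ≡ 65.
  x = λ² - 51 - 51 = 4225 - 102 ≡ 56; y = λ·(51 - 56) - 42 ≡ 48. → (56, 48)
double: tangent at (56, 48): λ = (3·56² + 64)/(2·48) ≡ 10/13. 13⁻¹ ≡ 32 (mod 83), so λ ≡ 10·32 ≡ 71.
  x = λ² - 56 - 56 = 5041 - 112 ≡ 32; y = λ·(56 - 32) - 48 ≡ 79. → (32, 79)
double: tangent at (32, 79): λ = (3·32² + 64)/(2·79) ≡ 65/75. 75⁻¹ ≡ 31 (mod 83), so λ ≡ 65·31 ≡ 23.
  x = λ² - 32 - 32 = 529 - 64 ≡ 50; y = λ·(32 - 50) - 79 ≡ 5. → (50, 5)
add Q: (50, 5) + (51, 42). λ = (42 - 5)/(51 - 50) ≡ 37/1 mod 83. 1⁻¹ ≡ 1 (mod 83), so λ ≡ 37.
  x = λ² - 50 - 51 = 1369 - 101 ≡ 23; y = λ·(50 - 23) - 5 ≡ 81. → (23, 81)

(23, 81)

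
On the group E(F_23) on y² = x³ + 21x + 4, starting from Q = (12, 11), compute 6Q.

Repeated addition: build up to 6Q.
2Q: tangent at (12, 11): λ = (3·12² + 21)/(2·11) ≡ 16/22. 22⁻¹ ≡ 22 (mod 23), so λ ≡ 16·22 ≡ 7.
  x = λ² - 12 - 12 = 49 - 24 ≡ 2; y = λ·(12 - 2) - 11 ≡ 13. → (2, 13)
3Q: (2, 13) + (12, 11). λ = (11 - 13)/(12 - 2) ≡ 21/10 mod 23. 10⁻¹ ≡ 7 (mod 23), so λ ≡ 9.
  x = λ² - 2 - 12 = 81 - 14 ≡ 21; y = λ·(2 - 21) - 13 ≡ 0. → (21, 0)
4Q: (21, 0) + (12, 11). λ = (11 - 0)/(12 - 21) ≡ 11/14 mod 23. 14⁻¹ ≡ 5 (mod 23), so λ ≡ 9.
  x = λ² - 21 - 12 = 81 - 33 ≡ 2; y = λ·(21 - 2) - 0 ≡ 10. → (2, 10)
5Q: (2, 10) + (12, 11). λ = (11 - 10)/(12 - 2) ≡ 1/10 mod 23. 10⁻¹ ≡ 7 (mod 23), so λ ≡ 7.
  x = λ² - 2 - 12 = 49 - 14 ≡ 12; y = λ·(2 - 12) - 10 ≡ 12. → (12, 12)
6Q: (12, 12) + (12, 11): same x and y₁ ≡ -y₂, so the sum is ∞.

O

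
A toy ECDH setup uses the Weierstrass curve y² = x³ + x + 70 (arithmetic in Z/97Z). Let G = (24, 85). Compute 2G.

(17, 21)

tangent at (24, 85): λ = (3·24² + 1)/(2·85) ≡ 80/73. 73⁻¹ ≡ 4 (mod 97), so λ ≡ 80·4 ≡ 29.
  x = λ² - 24 - 24 = 841 - 48 ≡ 17; y = λ·(24 - 17) - 85 ≡ 21. → (17, 21)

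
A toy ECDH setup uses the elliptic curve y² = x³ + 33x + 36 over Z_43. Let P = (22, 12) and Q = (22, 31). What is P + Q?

O

The two points share x = 22 and their y-coordinates satisfy 12 + 31 ≡ 0 (mod 43), so they are inverses. Their sum is O.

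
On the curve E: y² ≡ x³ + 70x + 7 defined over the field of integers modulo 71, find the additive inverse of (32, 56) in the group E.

-(32, 56) = (32, -56 mod 71) = (32, 15).

(32, 15)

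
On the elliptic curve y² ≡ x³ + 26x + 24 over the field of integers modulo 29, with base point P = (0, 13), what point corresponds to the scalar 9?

Double-and-add on 9 = (1001)₂. Start with P = (0, 13) for the leading 1-bit.
double: tangent at (0, 13): λ = (3·0² + 26)/(2·13) ≡ 26/26. 26⁻¹ ≡ 19 (mod 29), so λ ≡ 26·19 ≡ 1.
  x = λ² - 0 - 0 = 1 - 0 ≡ 1; y = λ·(0 - 1) - 13 ≡ 15. → (1, 15)
double: tangent at (1, 15): λ = (3·1² + 26)/(2·15) ≡ 0/1. 1⁻¹ ≡ 1 (mod 29) since 1·1 = 1 ≡ 1, so λ ≡ 0·1 ≡ 0.
  x = λ² - 1 - 1 = 0 - 2 ≡ 27; y = λ·(1 - 27) - 15 ≡ 14. → (27, 14)
double: tangent at (27, 14): λ = (3·27² + 26)/(2·14) ≡ 9/28. 28⁻¹ ≡ 28 (mod 29) since 28·28 = 784 ≡ 1, so λ ≡ 9·28 ≡ 20.
  x = λ² - 27 - 27 = 400 - 54 ≡ 27; y = λ·(27 - 27) - 14 ≡ 15. → (27, 15)
add P: (27, 15) + (0, 13). λ = (13 - 15)/(0 - 27) ≡ 27/2 mod 29. 2⁻¹ ≡ 15 (mod 29), so λ ≡ 28.
  x = λ² - 27 - 0 = 784 - 27 ≡ 3; y = λ·(27 - 3) - 15 ≡ 19. → (3, 19)

(3, 19)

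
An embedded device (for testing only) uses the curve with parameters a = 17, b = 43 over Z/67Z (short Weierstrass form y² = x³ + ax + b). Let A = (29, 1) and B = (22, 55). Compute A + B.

(55, 56)

(29, 1) + (22, 55). λ = (55 - 1)/(22 - 29) ≡ 54/60 mod 67. 60⁻¹ ≡ 19 (mod 67) since 60·19 = 1140 ≡ 1, so λ ≡ 21.
  x = λ² - 29 - 22 = 441 - 51 ≡ 55; y = λ·(29 - 55) - 1 ≡ 56. → (55, 56)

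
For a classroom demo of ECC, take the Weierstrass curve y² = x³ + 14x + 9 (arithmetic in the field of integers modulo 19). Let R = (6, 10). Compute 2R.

tangent at (6, 10): λ = (3·6² + 14)/(2·10) ≡ 8/1. 1⁻¹ ≡ 1 (mod 19), so λ ≡ 8·1 ≡ 8.
  x = λ² - 6 - 6 = 64 - 12 ≡ 14; y = λ·(6 - 14) - 10 ≡ 2. → (14, 2)

(14, 2)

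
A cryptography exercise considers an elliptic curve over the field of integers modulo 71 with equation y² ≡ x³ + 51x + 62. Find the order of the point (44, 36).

2P: tangent at (44, 36): λ = (3·44² + 51)/(2·36) ≡ 37/1. 1⁻¹ ≡ 1 (mod 71), so λ ≡ 37·1 ≡ 37.
  x = λ² - 44 - 44 = 1369 - 88 ≡ 3; y = λ·(44 - 3) - 36 ≡ 61. → (3, 61)
3P: (3, 61) + (44, 36). λ = (36 - 61)/(44 - 3) ≡ 46/41 mod 71. 41⁻¹ ≡ 26 (mod 71), so λ ≡ 60.
  x = λ² - 3 - 44 = 3600 - 47 ≡ 3; y = λ·(3 - 3) - 61 ≡ 10. → (3, 10)
4P: (3, 10) + (44, 36). λ = (36 - 10)/(44 - 3) ≡ 26/41 mod 71. 41⁻¹ ≡ 26 (mod 71), so λ ≡ 37.
  x = λ² - 3 - 44 = 1369 - 47 ≡ 44; y = λ·(3 - 44) - 10 ≡ 35. → (44, 35)
5P: (44, 35) + (44, 36): same x and y₁ ≡ -y₂, so the sum is ∞.
5P = ∞, so the order is 5.

5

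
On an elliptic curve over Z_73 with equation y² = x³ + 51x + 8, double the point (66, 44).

tangent at (66, 44): λ = (3·66² + 51)/(2·44) ≡ 52/15. 15⁻¹ ≡ 39 (mod 73), so λ ≡ 52·39 ≡ 57.
  x = λ² - 66 - 66 = 3249 - 132 ≡ 51; y = λ·(66 - 51) - 44 ≡ 8. → (51, 8)

(51, 8)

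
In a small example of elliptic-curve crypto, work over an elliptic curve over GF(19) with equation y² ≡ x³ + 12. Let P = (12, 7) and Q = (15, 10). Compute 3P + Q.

(12, 7)

First 3P:
Repeated addition: build up to 3P.
2P: tangent at (12, 7): λ = (3·12² + 0)/(2·7) ≡ 14/14. 14⁻¹ ≡ 15 (mod 19) since 14·15 = 210 ≡ 1, so λ ≡ 14·15 ≡ 1.
  x = λ² - 12 - 12 = 1 - 24 ≡ 15; y = λ·(12 - 15) - 7 ≡ 9. → (15, 9)
3P: (15, 9) + (12, 7). λ = (7 - 9)/(12 - 15) ≡ 17/16 mod 19. 16⁻¹ ≡ 6 (mod 19) since 16·6 = 96 ≡ 1, so λ ≡ 7.
  x = λ² - 15 - 12 = 49 - 27 ≡ 3; y = λ·(15 - 3) - 9 ≡ 18. → (3, 18)
3P = (3, 18).
Finally 3P + Q:
(3, 18) + (15, 10). λ = (10 - 18)/(15 - 3) ≡ 11/12 mod 19. 12⁻¹ ≡ 8 (mod 19) since 12·8 = 96 ≡ 1, so λ ≡ 12.
  x = λ² - 3 - 15 = 144 - 18 ≡ 12; y = λ·(3 - 12) - 18 ≡ 7. → (12, 7)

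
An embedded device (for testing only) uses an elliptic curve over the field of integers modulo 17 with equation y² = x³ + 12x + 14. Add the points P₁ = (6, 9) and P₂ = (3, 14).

(7, 4)

(6, 9) + (3, 14). λ = (14 - 9)/(3 - 6) ≡ 5/14 mod 17. 14⁻¹ ≡ 11 (mod 17) since 14·11 = 154 ≡ 1, so λ ≡ 4.
  x = λ² - 6 - 3 = 16 - 9 ≡ 7; y = λ·(6 - 7) - 9 ≡ 4. → (7, 4)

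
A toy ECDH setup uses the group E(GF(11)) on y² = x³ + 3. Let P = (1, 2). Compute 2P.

tangent at (1, 2): λ = (3·1² + 0)/(2·2) ≡ 3/4. 4⁻¹ ≡ 3 (mod 11), so λ ≡ 3·3 ≡ 9.
  x = λ² - 1 - 1 = 81 - 2 ≡ 2; y = λ·(1 - 2) - 2 ≡ 0. → (2, 0)

(2, 0)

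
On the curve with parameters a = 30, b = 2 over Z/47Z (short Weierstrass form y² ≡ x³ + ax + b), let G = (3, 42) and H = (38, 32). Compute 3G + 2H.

First 3G:
Repeated addition: build up to 3G.
2G: tangent at (3, 42): λ = (3·3² + 30)/(2·42) ≡ 10/37. 37⁻¹ ≡ 14 (mod 47), so λ ≡ 10·14 ≡ 46.
  x = λ² - 3 - 3 = 2116 - 6 ≡ 42; y = λ·(3 - 42) - 42 ≡ 44. → (42, 44)
3G: (42, 44) + (3, 42). λ = (42 - 44)/(3 - 42) ≡ 45/8 mod 47. 8⁻¹ ≡ 6 (mod 47), so λ ≡ 35.
  x = λ² - 42 - 3 = 1225 - 45 ≡ 5; y = λ·(42 - 5) - 44 ≡ 29. → (5, 29)
3G = (5, 29).
Next 2H:
Repeated addition: build up to 2H.
2H: tangent at (38, 32): λ = (3·38² + 30)/(2·32) ≡ 38/17. 17⁻¹ ≡ 36 (mod 47), so λ ≡ 38·36 ≡ 5.
  x = λ² - 38 - 38 = 25 - 76 ≡ 43; y = λ·(38 - 43) - 32 ≡ 37. → (43, 37)
2H = (43, 37).
Finally 3G + 2H:
(5, 29) + (43, 37). λ = (37 - 29)/(43 - 5) ≡ 8/38 mod 47. 38⁻¹ ≡ 26 (mod 47) since 38·26 = 988 ≡ 1, so λ ≡ 20.
  x = λ² - 5 - 43 = 400 - 48 ≡ 23; y = λ·(5 - 23) - 29 ≡ 34. → (23, 34)

(23, 34)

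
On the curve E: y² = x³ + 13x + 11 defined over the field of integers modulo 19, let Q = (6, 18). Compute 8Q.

Double-and-add on 8 = (1000)₂. Start with Q = (6, 18) for the leading 1-bit.
double: tangent at (6, 18): λ = (3·6² + 13)/(2·18) ≡ 7/17. 17⁻¹ ≡ 9 (mod 19) since 17·9 = 153 ≡ 1, so λ ≡ 7·9 ≡ 6.
  x = λ² - 6 - 6 = 36 - 12 ≡ 5; y = λ·(6 - 5) - 18 ≡ 7. → (5, 7)
double: tangent at (5, 7): λ = (3·5² + 13)/(2·7) ≡ 12/14. 14⁻¹ ≡ 15 (mod 19) since 14·15 = 210 ≡ 1, so λ ≡ 12·15 ≡ 9.
  x = λ² - 5 - 5 = 81 - 10 ≡ 14; y = λ·(5 - 14) - 7 ≡ 7. → (14, 7)
double: tangent at (14, 7): λ = (3·14² + 13)/(2·7) ≡ 12/14. 14⁻¹ ≡ 15 (mod 19), so λ ≡ 12·15 ≡ 9.
  x = λ² - 14 - 14 = 81 - 28 ≡ 15; y = λ·(14 - 15) - 7 ≡ 3. → (15, 3)

(15, 3)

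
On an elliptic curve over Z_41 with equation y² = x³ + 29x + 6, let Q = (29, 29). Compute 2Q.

tangent at (29, 29): λ = (3·29² + 29)/(2·29) ≡ 10/17. 17⁻¹ ≡ 29 (mod 41) since 17·29 = 493 ≡ 1, so λ ≡ 10·29 ≡ 3.
  x = λ² - 29 - 29 = 9 - 58 ≡ 33; y = λ·(29 - 33) - 29 ≡ 0. → (33, 0)

(33, 0)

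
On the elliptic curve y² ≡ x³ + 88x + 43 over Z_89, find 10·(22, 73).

(76, 66)

Write Q = (22, 73).
Repeated addition: build up to 10Q.
2Q: tangent at (22, 73): λ = (3·22² + 88)/(2·73) ≡ 27/57. 57⁻¹ ≡ 25 (mod 89), so λ ≡ 27·25 ≡ 52.
  x = λ² - 22 - 22 = 2704 - 44 ≡ 79; y = λ·(22 - 79) - 73 ≡ 78. → (79, 78)
3Q: (79, 78) + (22, 73). λ = (73 - 78)/(22 - 79) ≡ 84/32 mod 89. 32⁻¹ ≡ 64 (mod 89) since 32·64 = 2048 ≡ 1, so λ ≡ 36.
  x = λ² - 79 - 22 = 1296 - 101 ≡ 38; y = λ·(79 - 38) - 78 ≡ 63. → (38, 63)
4Q: (38, 63) + (22, 73). λ = (73 - 63)/(22 - 38) ≡ 10/73 mod 89. 73⁻¹ ≡ 50 (mod 89) since 73·50 = 3650 ≡ 1, so λ ≡ 55.
  x = λ² - 38 - 22 = 3025 - 60 ≡ 28; y = λ·(38 - 28) - 63 ≡ 42. → (28, 42)
5Q: (28, 42) + (22, 73). λ = (73 - 42)/(22 - 28) ≡ 31/83 mod 89. 83⁻¹ ≡ 74 (mod 89), so λ ≡ 69.
  x = λ² - 28 - 22 = 4761 - 50 ≡ 83; y = λ·(28 - 83) - 42 ≡ 79. → (83, 79)
6Q: (83, 79) + (22, 73). λ = (73 - 79)/(22 - 83) ≡ 83/28 mod 89. 28⁻¹ ≡ 35 (mod 89), so λ ≡ 57.
  x = λ² - 83 - 22 = 3249 - 105 ≡ 29; y = λ·(83 - 29) - 79 ≡ 62. → (29, 62)
7Q: (29, 62) + (22, 73). λ = (73 - 62)/(22 - 29) ≡ 11/82 mod 89. 82⁻¹ ≡ 38 (mod 89), so λ ≡ 62.
  x = λ² - 29 - 22 = 3844 - 51 ≡ 55; y = λ·(29 - 55) - 62 ≡ 17. → (55, 17)
8Q: (55, 17) + (22, 73). λ = (73 - 17)/(22 - 55) ≡ 56/56 mod 89. 56⁻¹ ≡ 62 (mod 89) since 56·62 = 3472 ≡ 1, so λ ≡ 1.
  x = λ² - 55 - 22 = 1 - 77 ≡ 13; y = λ·(55 - 13) - 17 ≡ 25. → (13, 25)
9Q: (13, 25) + (22, 73). λ = (73 - 25)/(22 - 13) ≡ 48/9 mod 89. 9⁻¹ ≡ 10 (mod 89) since 9·10 = 90 ≡ 1, so λ ≡ 35.
  x = λ² - 13 - 22 = 1225 - 35 ≡ 33; y = λ·(13 - 33) - 25 ≡ 76. → (33, 76)
10Q: (33, 76) + (22, 73). λ = (73 - 76)/(22 - 33) ≡ 86/78 mod 89. 78⁻¹ ≡ 8 (mod 89) since 78·8 = 624 ≡ 1, so λ ≡ 65.
  x = λ² - 33 - 22 = 4225 - 55 ≡ 76; y = λ·(33 - 76) - 76 ≡ 66. → (76, 66)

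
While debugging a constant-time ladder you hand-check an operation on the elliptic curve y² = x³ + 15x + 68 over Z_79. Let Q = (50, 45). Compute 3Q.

(42, 62)

Repeated addition: build up to 3Q.
2Q: tangent at (50, 45): λ = (3·50² + 15)/(2·45) ≡ 10/11. 11⁻¹ ≡ 36 (mod 79), so λ ≡ 10·36 ≡ 44.
  x = λ² - 50 - 50 = 1936 - 100 ≡ 19; y = λ·(50 - 19) - 45 ≡ 55. → (19, 55)
3Q: (19, 55) + (50, 45). λ = (45 - 55)/(50 - 19) ≡ 69/31 mod 79. 31⁻¹ ≡ 51 (mod 79) since 31·51 = 1581 ≡ 1, so λ ≡ 43.
  x = λ² - 19 - 50 = 1849 - 69 ≡ 42; y = λ·(19 - 42) - 55 ≡ 62. → (42, 62)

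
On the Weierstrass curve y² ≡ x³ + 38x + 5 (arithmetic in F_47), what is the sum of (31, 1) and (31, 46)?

The two points share x = 31 and their y-coordinates satisfy 1 + 46 ≡ 0 (mod 47), so they are inverses. Their sum is ∞.

O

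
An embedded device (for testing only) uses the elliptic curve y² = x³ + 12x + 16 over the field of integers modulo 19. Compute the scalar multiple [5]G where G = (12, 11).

Repeated addition: build up to 5G.
2G: tangent at (12, 11): λ = (3·12² + 12)/(2·11) ≡ 7/3. 3⁻¹ ≡ 13 (mod 19), so λ ≡ 7·13 ≡ 15.
  x = λ² - 12 - 12 = 225 - 24 ≡ 11; y = λ·(12 - 11) - 11 ≡ 4. → (11, 4)
3G: (11, 4) + (12, 11). λ = (11 - 4)/(12 - 11) ≡ 7/1 mod 19. 1⁻¹ ≡ 1 (mod 19), so λ ≡ 7.
  x = λ² - 11 - 12 = 49 - 23 ≡ 7; y = λ·(11 - 7) - 4 ≡ 5. → (7, 5)
4G: (7, 5) + (12, 11). λ = (11 - 5)/(12 - 7) ≡ 6/5 mod 19. 5⁻¹ ≡ 4 (mod 19), so λ ≡ 5.
  x = λ² - 7 - 12 = 25 - 19 ≡ 6; y = λ·(7 - 6) - 5 ≡ 0. → (6, 0)
5G: (6, 0) + (12, 11). λ = (11 - 0)/(12 - 6) ≡ 11/6 mod 19. 6⁻¹ ≡ 16 (mod 19) since 6·16 = 96 ≡ 1, so λ ≡ 5.
  x = λ² - 6 - 12 = 25 - 18 ≡ 7; y = λ·(6 - 7) - 0 ≡ 14. → (7, 14)

(7, 14)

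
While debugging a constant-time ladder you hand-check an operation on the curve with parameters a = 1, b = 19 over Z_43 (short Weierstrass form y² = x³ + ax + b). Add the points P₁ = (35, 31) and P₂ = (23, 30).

(35, 31) + (23, 30). λ = (30 - 31)/(23 - 35) ≡ 42/31 mod 43. 31⁻¹ ≡ 25 (mod 43), so λ ≡ 18.
  x = λ² - 35 - 23 = 324 - 58 ≡ 8; y = λ·(35 - 8) - 31 ≡ 25. → (8, 25)

(8, 25)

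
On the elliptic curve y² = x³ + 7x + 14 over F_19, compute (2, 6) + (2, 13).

O

The two points share x = 2 and their y-coordinates satisfy 6 + 13 ≡ 0 (mod 19), so they are inverses. Their sum is O.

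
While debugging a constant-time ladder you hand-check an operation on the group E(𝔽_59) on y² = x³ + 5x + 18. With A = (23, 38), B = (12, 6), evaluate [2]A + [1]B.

(6, 38)

First 2A:
Repeated addition: build up to 2A.
2A: tangent at (23, 38): λ = (3·23² + 5)/(2·38) ≡ 58/17. 17⁻¹ ≡ 7 (mod 59) since 17·7 = 119 ≡ 1, so λ ≡ 58·7 ≡ 52.
  x = λ² - 23 - 23 = 2704 - 46 ≡ 3; y = λ·(23 - 3) - 38 ≡ 58. → (3, 58)
2A = (3, 58).
Finally 2A + B:
(3, 58) + (12, 6). λ = (6 - 58)/(12 - 3) ≡ 7/9 mod 59. 9⁻¹ ≡ 46 (mod 59), so λ ≡ 27.
  x = λ² - 3 - 12 = 729 - 15 ≡ 6; y = λ·(3 - 6) - 58 ≡ 38. → (6, 38)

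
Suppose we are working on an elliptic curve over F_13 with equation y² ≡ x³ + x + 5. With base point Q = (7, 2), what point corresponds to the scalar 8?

(7, 11)

Double-and-add on 8 = (1000)₂. Start with Q = (7, 2) for the leading 1-bit.
double: tangent at (7, 2): λ = (3·7² + 1)/(2·2) ≡ 5/4. 4⁻¹ ≡ 10 (mod 13), so λ ≡ 5·10 ≡ 11.
  x = λ² - 7 - 7 = 121 - 14 ≡ 3; y = λ·(7 - 3) - 2 ≡ 3. → (3, 3)
double: tangent at (3, 3): λ = (3·3² + 1)/(2·3) ≡ 2/6. 6⁻¹ ≡ 11 (mod 13) since 6·11 = 66 ≡ 1, so λ ≡ 2·11 ≡ 9.
  x = λ² - 3 - 3 = 81 - 6 ≡ 10; y = λ·(3 - 10) - 3 ≡ 12. → (10, 12)
double: tangent at (10, 12): λ = (3·10² + 1)/(2·12) ≡ 2/11. 11⁻¹ ≡ 6 (mod 13), so λ ≡ 2·6 ≡ 12.
  x = λ² - 10 - 10 = 144 - 20 ≡ 7; y = λ·(10 - 7) - 12 ≡ 11. → (7, 11)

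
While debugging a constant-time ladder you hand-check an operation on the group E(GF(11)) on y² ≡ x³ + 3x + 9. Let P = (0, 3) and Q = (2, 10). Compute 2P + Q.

First 2P:
Repeated addition: build up to 2P.
2P: tangent at (0, 3): λ = (3·0² + 3)/(2·3) ≡ 3/6. 6⁻¹ ≡ 2 (mod 11), so λ ≡ 3·2 ≡ 6.
  x = λ² - 0 - 0 = 36 - 0 ≡ 3; y = λ·(0 - 3) - 3 ≡ 1. → (3, 1)
2P = (3, 1).
Finally 2P + Q:
(3, 1) + (2, 10). λ = (10 - 1)/(2 - 3) ≡ 9/10 mod 11. 10⁻¹ ≡ 10 (mod 11), so λ ≡ 2.
  x = λ² - 3 - 2 = 4 - 5 ≡ 10; y = λ·(3 - 10) - 1 ≡ 7. → (10, 7)

(10, 7)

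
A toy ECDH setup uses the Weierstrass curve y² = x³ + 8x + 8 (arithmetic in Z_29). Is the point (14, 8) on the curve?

y² = 8² ≡ 6; x³ + 8x + 8 = 2864 ≡ 22 (mod 29). 6 ≠ 22.

no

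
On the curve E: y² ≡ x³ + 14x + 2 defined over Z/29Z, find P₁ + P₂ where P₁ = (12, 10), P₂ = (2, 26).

(12, 10) + (2, 26). λ = (26 - 10)/(2 - 12) ≡ 16/19 mod 29. 19⁻¹ ≡ 26 (mod 29), so λ ≡ 10.
  x = λ² - 12 - 2 = 100 - 14 ≡ 28; y = λ·(12 - 28) - 10 ≡ 4. → (28, 4)

(28, 4)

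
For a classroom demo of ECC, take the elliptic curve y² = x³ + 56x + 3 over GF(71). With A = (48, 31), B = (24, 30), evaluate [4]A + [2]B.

First 4A:
Double-and-add on 4 = (100)₂. Start with A = (48, 31) for the leading 1-bit.
double: tangent at (48, 31): λ = (3·48² + 56)/(2·31) ≡ 10/62. 62⁻¹ ≡ 63 (mod 71) since 62·63 = 3906 ≡ 1, so λ ≡ 10·63 ≡ 62.
  x = λ² - 48 - 48 = 3844 - 96 ≡ 56; y = λ·(48 - 56) - 31 ≡ 41. → (56, 41)
double: tangent at (56, 41): λ = (3·56² + 56)/(2·41) ≡ 21/11. 11⁻¹ ≡ 13 (mod 71) since 11·13 = 143 ≡ 1, so λ ≡ 21·13 ≡ 60.
  x = λ² - 56 - 56 = 3600 - 112 ≡ 9; y = λ·(56 - 9) - 41 ≡ 10. → (9, 10)
4A = (9, 10).
Next 2B:
Repeated addition: build up to 2B.
2B: tangent at (24, 30): λ = (3·24² + 56)/(2·30) ≡ 9/60. 60⁻¹ ≡ 58 (mod 71), so λ ≡ 9·58 ≡ 25.
  x = λ² - 24 - 24 = 625 - 48 ≡ 9; y = λ·(24 - 9) - 30 ≡ 61. → (9, 61)
2B = (9, 61).
Finally 4A + 2B:
(9, 10) + (9, 61): same x and y₁ ≡ -y₂, so the sum is 𝒪.

O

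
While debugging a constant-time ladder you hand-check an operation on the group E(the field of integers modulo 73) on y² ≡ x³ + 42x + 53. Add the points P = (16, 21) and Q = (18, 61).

(16, 21) + (18, 61). λ = (61 - 21)/(18 - 16) ≡ 40/2 mod 73. 2⁻¹ ≡ 37 (mod 73), so λ ≡ 20.
  x = λ² - 16 - 18 = 400 - 34 ≡ 1; y = λ·(16 - 1) - 21 ≡ 60. → (1, 60)

(1, 60)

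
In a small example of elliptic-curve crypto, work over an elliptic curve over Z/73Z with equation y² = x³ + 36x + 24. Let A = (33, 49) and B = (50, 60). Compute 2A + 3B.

(62, 7)

First 2A:
Repeated addition: build up to 2A.
2A: tangent at (33, 49): λ = (3·33² + 36)/(2·49) ≡ 18/25. 25⁻¹ ≡ 38 (mod 73), so λ ≡ 18·38 ≡ 27.
  x = λ² - 33 - 33 = 729 - 66 ≡ 6; y = λ·(33 - 6) - 49 ≡ 23. → (6, 23)
2A = (6, 23).
Next 3B:
Repeated addition: build up to 3B.
2B: tangent at (50, 60): λ = (3·50² + 36)/(2·60) ≡ 17/47. 47⁻¹ ≡ 14 (mod 73), so λ ≡ 17·14 ≡ 19.
  x = λ² - 50 - 50 = 361 - 100 ≡ 42; y = λ·(50 - 42) - 60 ≡ 19. → (42, 19)
3B: (42, 19) + (50, 60). λ = (60 - 19)/(50 - 42) ≡ 41/8 mod 73. 8⁻¹ ≡ 64 (mod 73) since 8·64 = 512 ≡ 1, so λ ≡ 69.
  x = λ² - 42 - 50 = 4761 - 92 ≡ 70; y = λ·(42 - 70) - 19 ≡ 20. → (70, 20)
3B = (70, 20).
Finally 2A + 3B:
(6, 23) + (70, 20). λ = (20 - 23)/(70 - 6) ≡ 70/64 mod 73. 64⁻¹ ≡ 8 (mod 73), so λ ≡ 49.
  x = λ² - 6 - 70 = 2401 - 76 ≡ 62; y = λ·(6 - 62) - 23 ≡ 7. → (62, 7)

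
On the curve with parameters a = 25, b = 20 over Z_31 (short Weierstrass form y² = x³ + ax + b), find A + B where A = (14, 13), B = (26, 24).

(14, 13) + (26, 24). λ = (24 - 13)/(26 - 14) ≡ 11/12 mod 31. 12⁻¹ ≡ 13 (mod 31), so λ ≡ 19.
  x = λ² - 14 - 26 = 361 - 40 ≡ 11; y = λ·(14 - 11) - 13 ≡ 13. → (11, 13)

(11, 13)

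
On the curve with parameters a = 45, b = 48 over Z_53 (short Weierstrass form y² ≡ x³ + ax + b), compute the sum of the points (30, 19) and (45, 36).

(30, 19) + (45, 36). λ = (36 - 19)/(45 - 30) ≡ 17/15 mod 53. 15⁻¹ ≡ 46 (mod 53), so λ ≡ 40.
  x = λ² - 30 - 45 = 1600 - 75 ≡ 41; y = λ·(30 - 41) - 19 ≡ 18. → (41, 18)

(41, 18)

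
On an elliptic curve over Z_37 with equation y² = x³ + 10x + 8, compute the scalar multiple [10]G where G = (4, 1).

Repeated addition: build up to 10G.
2G: tangent at (4, 1): λ = (3·4² + 10)/(2·1) ≡ 21/2. 2⁻¹ ≡ 19 (mod 37), so λ ≡ 21·19 ≡ 29.
  x = λ² - 4 - 4 = 841 - 8 ≡ 19; y = λ·(4 - 19) - 1 ≡ 8. → (19, 8)
3G: (19, 8) + (4, 1). λ = (1 - 8)/(4 - 19) ≡ 30/22 mod 37. 22⁻¹ ≡ 32 (mod 37), so λ ≡ 35.
  x = λ² - 19 - 4 = 1225 - 23 ≡ 18; y = λ·(19 - 18) - 8 ≡ 27. → (18, 27)
4G: (18, 27) + (4, 1). λ = (1 - 27)/(4 - 18) ≡ 11/23 mod 37. 23⁻¹ ≡ 29 (mod 37), so λ ≡ 23.
  x = λ² - 18 - 4 = 529 - 22 ≡ 26; y = λ·(18 - 26) - 27 ≡ 11. → (26, 11)
5G: (26, 11) + (4, 1). λ = (1 - 11)/(4 - 26) ≡ 27/15 mod 37. 15⁻¹ ≡ 5 (mod 37), so λ ≡ 24.
  x = λ² - 26 - 4 = 576 - 30 ≡ 28; y = λ·(26 - 28) - 11 ≡ 15. → (28, 15)
6G: (28, 15) + (4, 1). λ = (1 - 15)/(4 - 28) ≡ 23/13 mod 37. 13⁻¹ ≡ 20 (mod 37), so λ ≡ 16.
  x = λ² - 28 - 4 = 256 - 32 ≡ 2; y = λ·(28 - 2) - 15 ≡ 31. → (2, 31)
7G: (2, 31) + (4, 1). λ = (1 - 31)/(4 - 2) ≡ 7/2 mod 37. 2⁻¹ ≡ 19 (mod 37), so λ ≡ 22.
  x = λ² - 2 - 4 = 484 - 6 ≡ 34; y = λ·(2 - 34) - 31 ≡ 5. → (34, 5)
8G: (34, 5) + (4, 1). λ = (1 - 5)/(4 - 34) ≡ 33/7 mod 37. 7⁻¹ ≡ 16 (mod 37) since 7·16 = 112 ≡ 1, so λ ≡ 10.
  x = λ² - 34 - 4 = 100 - 38 ≡ 25; y = λ·(34 - 25) - 5 ≡ 11. → (25, 11)
9G: (25, 11) + (4, 1). λ = (1 - 11)/(4 - 25) ≡ 27/16 mod 37. 16⁻¹ ≡ 7 (mod 37), so λ ≡ 4.
  x = λ² - 25 - 4 = 16 - 29 ≡ 24; y = λ·(25 - 24) - 11 ≡ 30. → (24, 30)
10G: (24, 30) + (4, 1). λ = (1 - 30)/(4 - 24) ≡ 8/17 mod 37. 17⁻¹ ≡ 24 (mod 37) since 17·24 = 408 ≡ 1, so λ ≡ 7.
  x = λ² - 24 - 4 = 49 - 28 ≡ 21; y = λ·(24 - 21) - 30 ≡ 28. → (21, 28)

(21, 28)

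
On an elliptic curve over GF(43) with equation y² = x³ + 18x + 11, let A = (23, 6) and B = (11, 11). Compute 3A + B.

(38, 21)

First 3A:
Repeated addition: build up to 3A.
2A: tangent at (23, 6): λ = (3·23² + 18)/(2·6) ≡ 14/12. 12⁻¹ ≡ 18 (mod 43) since 12·18 = 216 ≡ 1, so λ ≡ 14·18 ≡ 37.
  x = λ² - 23 - 23 = 1369 - 46 ≡ 33; y = λ·(23 - 33) - 6 ≡ 11. → (33, 11)
3A: (33, 11) + (23, 6). λ = (6 - 11)/(23 - 33) ≡ 38/33 mod 43. 33⁻¹ ≡ 30 (mod 43), so λ ≡ 22.
  x = λ² - 33 - 23 = 484 - 56 ≡ 41; y = λ·(33 - 41) - 11 ≡ 28. → (41, 28)
3A = (41, 28).
Finally 3A + B:
(41, 28) + (11, 11). λ = (11 - 28)/(11 - 41) ≡ 26/13 mod 43. 13⁻¹ ≡ 10 (mod 43) since 13·10 = 130 ≡ 1, so λ ≡ 2.
  x = λ² - 41 - 11 = 4 - 52 ≡ 38; y = λ·(41 - 38) - 28 ≡ 21. → (38, 21)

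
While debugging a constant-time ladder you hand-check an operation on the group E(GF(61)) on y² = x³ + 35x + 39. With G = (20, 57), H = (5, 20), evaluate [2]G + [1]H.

First 2G:
Repeated addition: build up to 2G.
2G: tangent at (20, 57): λ = (3·20² + 35)/(2·57) ≡ 15/53. 53⁻¹ ≡ 38 (mod 61), so λ ≡ 15·38 ≡ 21.
  x = λ² - 20 - 20 = 441 - 40 ≡ 35; y = λ·(20 - 35) - 57 ≡ 55. → (35, 55)
2G = (35, 55).
Finally 2G + H:
(35, 55) + (5, 20). λ = (20 - 55)/(5 - 35) ≡ 26/31 mod 61. 31⁻¹ ≡ 2 (mod 61), so λ ≡ 52.
  x = λ² - 35 - 5 = 2704 - 40 ≡ 41; y = λ·(35 - 41) - 55 ≡ 60. → (41, 60)

(41, 60)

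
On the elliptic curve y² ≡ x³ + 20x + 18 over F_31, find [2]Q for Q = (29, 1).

(12, 23)

tangent at (29, 1): λ = (3·29² + 20)/(2·1) ≡ 1/2. 2⁻¹ ≡ 16 (mod 31), so λ ≡ 1·16 ≡ 16.
  x = λ² - 29 - 29 = 256 - 58 ≡ 12; y = λ·(29 - 12) - 1 ≡ 23. → (12, 23)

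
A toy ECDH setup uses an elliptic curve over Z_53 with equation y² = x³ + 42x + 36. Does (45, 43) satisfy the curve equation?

no

y² = 43² ≡ 47; x³ + 42x + 36 = 93051 ≡ 36 (mod 53). 47 ≠ 36.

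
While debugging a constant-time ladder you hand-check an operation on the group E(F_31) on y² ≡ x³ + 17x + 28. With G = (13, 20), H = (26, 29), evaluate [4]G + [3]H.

(7, 26)

First 4G:
Repeated addition: build up to 4G.
2G: tangent at (13, 20): λ = (3·13² + 17)/(2·20) ≡ 28/9. 9⁻¹ ≡ 7 (mod 31), so λ ≡ 28·7 ≡ 10.
  x = λ² - 13 - 13 = 100 - 26 ≡ 12; y = λ·(13 - 12) - 20 ≡ 21. → (12, 21)
3G: (12, 21) + (13, 20). λ = (20 - 21)/(13 - 12) ≡ 30/1 mod 31. 1⁻¹ ≡ 1 (mod 31), so λ ≡ 30.
  x = λ² - 12 - 13 = 900 - 25 ≡ 7; y = λ·(12 - 7) - 21 ≡ 5. → (7, 5)
4G: (7, 5) + (13, 20). λ = (20 - 5)/(13 - 7) ≡ 15/6 mod 31. 6⁻¹ ≡ 26 (mod 31), so λ ≡ 18.
  x = λ² - 7 - 13 = 324 - 20 ≡ 25; y = λ·(7 - 25) - 5 ≡ 12. → (25, 12)
4G = (25, 12).
Next 3H:
Repeated addition: build up to 3H.
2H: tangent at (26, 29): λ = (3·26² + 17)/(2·29) ≡ 30/27. 27⁻¹ ≡ 23 (mod 31), so λ ≡ 30·23 ≡ 8.
  x = λ² - 26 - 26 = 64 - 52 ≡ 12; y = λ·(26 - 12) - 29 ≡ 21. → (12, 21)
3H: (12, 21) + (26, 29). λ = (29 - 21)/(26 - 12) ≡ 8/14 mod 31. 14⁻¹ ≡ 20 (mod 31), so λ ≡ 5.
  x = λ² - 12 - 26 = 25 - 38 ≡ 18; y = λ·(12 - 18) - 21 ≡ 11. → (18, 11)
3H = (18, 11).
Finally 4G + 3H:
(25, 12) + (18, 11). λ = (11 - 12)/(18 - 25) ≡ 30/24 mod 31. 24⁻¹ ≡ 22 (mod 31), so λ ≡ 9.
  x = λ² - 25 - 18 = 81 - 43 ≡ 7; y = λ·(25 - 7) - 12 ≡ 26. → (7, 26)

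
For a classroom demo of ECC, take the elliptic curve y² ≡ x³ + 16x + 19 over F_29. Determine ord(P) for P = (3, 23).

8

2P: tangent at (3, 23): λ = (3·3² + 16)/(2·23) ≡ 14/17. 17⁻¹ ≡ 12 (mod 29), so λ ≡ 14·12 ≡ 23.
  x = λ² - 3 - 3 = 529 - 6 ≡ 1; y = λ·(3 - 1) - 23 ≡ 23. → (1, 23)
3P: (1, 23) + (3, 23). λ = (23 - 23)/(3 - 1) ≡ 0/2 mod 29. 2⁻¹ ≡ 15 (mod 29), so λ ≡ 0.
  x = λ² - 1 - 3 = 0 - 4 ≡ 25; y = λ·(1 - 25) - 23 ≡ 6. → (25, 6)
4P: (25, 6) + (3, 23). λ = (23 - 6)/(3 - 25) ≡ 17/7 mod 29. 7⁻¹ ≡ 25 (mod 29) since 7·25 = 175 ≡ 1, so λ ≡ 19.
  x = λ² - 25 - 3 = 361 - 28 ≡ 14; y = λ·(25 - 14) - 6 ≡ 0. → (14, 0)
5P: (14, 0) + (3, 23). λ = (23 - 0)/(3 - 14) ≡ 23/18 mod 29. 18⁻¹ ≡ 21 (mod 29) since 18·21 = 378 ≡ 1, so λ ≡ 19.
  x = λ² - 14 - 3 = 361 - 17 ≡ 25; y = λ·(14 - 25) - 0 ≡ 23. → (25, 23)
6P: (25, 23) + (3, 23). λ = (23 - 23)/(3 - 25) ≡ 0/7 mod 29. 7⁻¹ ≡ 25 (mod 29) since 7·25 = 175 ≡ 1, so λ ≡ 0.
  x = λ² - 25 - 3 = 0 - 28 ≡ 1; y = λ·(25 - 1) - 23 ≡ 6. → (1, 6)
7P: (1, 6) + (3, 23). λ = (23 - 6)/(3 - 1) ≡ 17/2 mod 29. 2⁻¹ ≡ 15 (mod 29), so λ ≡ 23.
  x = λ² - 1 - 3 = 529 - 4 ≡ 3; y = λ·(1 - 3) - 6 ≡ 6. → (3, 6)
8P: (3, 6) + (3, 23): same x and y₁ ≡ -y₂, so the sum is the point at infinity.
8P = the point at infinity, so the order is 8.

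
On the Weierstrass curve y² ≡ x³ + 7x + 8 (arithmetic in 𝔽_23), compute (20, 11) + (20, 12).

The two points share x = 20 and their y-coordinates satisfy 11 + 12 ≡ 0 (mod 23), so they are inverses. Their sum is O.

O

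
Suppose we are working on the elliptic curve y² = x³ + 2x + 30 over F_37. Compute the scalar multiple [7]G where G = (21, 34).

(6, 6)

Double-and-add on 7 = (111)₂. Start with G = (21, 34) for the leading 1-bit.
double: tangent at (21, 34): λ = (3·21² + 2)/(2·34) ≡ 30/31. 31⁻¹ ≡ 6 (mod 37), so λ ≡ 30·6 ≡ 32.
  x = λ² - 21 - 21 = 1024 - 42 ≡ 20; y = λ·(21 - 20) - 34 ≡ 35. → (20, 35)
add G: (20, 35) + (21, 34). λ = (34 - 35)/(21 - 20) ≡ 36/1 mod 37. 1⁻¹ ≡ 1 (mod 37), so λ ≡ 36.
  x = λ² - 20 - 21 = 1296 - 41 ≡ 34; y = λ·(20 - 34) - 35 ≡ 16. → (34, 16)
double: tangent at (34, 16): λ = (3·34² + 2)/(2·16) ≡ 29/32. 32⁻¹ ≡ 22 (mod 37) since 32·22 = 704 ≡ 1, so λ ≡ 29·22 ≡ 9.
  x = λ² - 34 - 34 = 81 - 68 ≡ 13; y = λ·(34 - 13) - 16 ≡ 25. → (13, 25)
add G: (13, 25) + (21, 34). λ = (34 - 25)/(21 - 13) ≡ 9/8 mod 37. 8⁻¹ ≡ 14 (mod 37), so λ ≡ 15.
  x = λ² - 13 - 21 = 225 - 34 ≡ 6; y = λ·(13 - 6) - 25 ≡ 6. → (6, 6)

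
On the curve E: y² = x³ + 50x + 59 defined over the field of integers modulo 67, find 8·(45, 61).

Write G = (45, 61).
Double-and-add on 8 = (1000)₂. Start with G = (45, 61) for the leading 1-bit.
double: tangent at (45, 61): λ = (3·45² + 50)/(2·61) ≡ 28/55. 55⁻¹ ≡ 39 (mod 67), so λ ≡ 28·39 ≡ 20.
  x = λ² - 45 - 45 = 400 - 90 ≡ 42; y = λ·(45 - 42) - 61 ≡ 66. → (42, 66)
double: tangent at (42, 66): λ = (3·42² + 50)/(2·66) ≡ 49/65. 65⁻¹ ≡ 33 (mod 67) since 65·33 = 2145 ≡ 1, so λ ≡ 49·33 ≡ 9.
  x = λ² - 42 - 42 = 81 - 84 ≡ 64; y = λ·(42 - 64) - 66 ≡ 4. → (64, 4)
double: tangent at (64, 4): λ = (3·64² + 50)/(2·4) ≡ 10/8. 8⁻¹ ≡ 42 (mod 67), so λ ≡ 10·42 ≡ 18.
  x = λ² - 64 - 64 = 324 - 128 ≡ 62; y = λ·(64 - 62) - 4 ≡ 32. → (62, 32)

(62, 32)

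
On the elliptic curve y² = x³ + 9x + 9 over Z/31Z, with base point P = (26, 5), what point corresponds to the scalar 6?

Repeated addition: build up to 6P.
2P: tangent at (26, 5): λ = (3·26² + 9)/(2·5) ≡ 22/10. 10⁻¹ ≡ 28 (mod 31), so λ ≡ 22·28 ≡ 27.
  x = λ² - 26 - 26 = 729 - 52 ≡ 26; y = λ·(26 - 26) - 5 ≡ 26. → (26, 26)
3P: (26, 26) + (26, 5): same x and y₁ ≡ -y₂, so the sum is O.
4P: O + (26, 5) = (26, 5) (identity).
5P: tangent at (26, 5): λ = (3·26² + 9)/(2·5) ≡ 22/10. 10⁻¹ ≡ 28 (mod 31), so λ ≡ 22·28 ≡ 27.
  x = λ² - 26 - 26 = 729 - 52 ≡ 26; y = λ·(26 - 26) - 5 ≡ 26. → (26, 26)
6P: (26, 26) + (26, 5): same x and y₁ ≡ -y₂, so the sum is O.

O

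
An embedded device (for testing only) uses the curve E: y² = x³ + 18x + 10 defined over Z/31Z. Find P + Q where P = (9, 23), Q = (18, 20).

(9, 23) + (18, 20). λ = (20 - 23)/(18 - 9) ≡ 28/9 mod 31. 9⁻¹ ≡ 7 (mod 31) since 9·7 = 63 ≡ 1, so λ ≡ 10.
  x = λ² - 9 - 18 = 100 - 27 ≡ 11; y = λ·(9 - 11) - 23 ≡ 19. → (11, 19)

(11, 19)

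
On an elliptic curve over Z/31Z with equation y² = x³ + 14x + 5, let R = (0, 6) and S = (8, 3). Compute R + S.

(0, 6) + (8, 3). λ = (3 - 6)/(8 - 0) ≡ 28/8 mod 31. 8⁻¹ ≡ 4 (mod 31), so λ ≡ 19.
  x = λ² - 0 - 8 = 361 - 8 ≡ 12; y = λ·(0 - 12) - 6 ≡ 14. → (12, 14)

(12, 14)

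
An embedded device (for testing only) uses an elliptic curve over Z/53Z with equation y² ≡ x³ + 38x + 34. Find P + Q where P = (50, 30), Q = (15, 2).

(50, 30) + (15, 2). λ = (2 - 30)/(15 - 50) ≡ 25/18 mod 53. 18⁻¹ ≡ 3 (mod 53) since 18·3 = 54 ≡ 1, so λ ≡ 22.
  x = λ² - 50 - 15 = 484 - 65 ≡ 48; y = λ·(50 - 48) - 30 ≡ 14. → (48, 14)

(48, 14)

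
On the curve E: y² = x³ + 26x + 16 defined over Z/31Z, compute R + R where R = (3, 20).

tangent at (3, 20): λ = (3·3² + 26)/(2·20) ≡ 22/9. 9⁻¹ ≡ 7 (mod 31), so λ ≡ 22·7 ≡ 30.
  x = λ² - 3 - 3 = 900 - 6 ≡ 26; y = λ·(3 - 26) - 20 ≡ 3. → (26, 3)

(26, 3)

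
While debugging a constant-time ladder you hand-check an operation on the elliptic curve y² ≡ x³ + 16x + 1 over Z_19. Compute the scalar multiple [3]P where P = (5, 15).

(11, 8)

Repeated addition: build up to 3P.
2P: tangent at (5, 15): λ = (3·5² + 16)/(2·15) ≡ 15/11. 11⁻¹ ≡ 7 (mod 19), so λ ≡ 15·7 ≡ 10.
  x = λ² - 5 - 5 = 100 - 10 ≡ 14; y = λ·(5 - 14) - 15 ≡ 9. → (14, 9)
3P: (14, 9) + (5, 15). λ = (15 - 9)/(5 - 14) ≡ 6/10 mod 19. 10⁻¹ ≡ 2 (mod 19) since 10·2 = 20 ≡ 1, so λ ≡ 12.
  x = λ² - 14 - 5 = 144 - 19 ≡ 11; y = λ·(14 - 11) - 9 ≡ 8. → (11, 8)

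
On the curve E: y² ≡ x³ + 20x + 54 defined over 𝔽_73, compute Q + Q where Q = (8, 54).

(22, 51)

tangent at (8, 54): λ = (3·8² + 20)/(2·54) ≡ 66/35. 35⁻¹ ≡ 48 (mod 73), so λ ≡ 66·48 ≡ 29.
  x = λ² - 8 - 8 = 841 - 16 ≡ 22; y = λ·(8 - 22) - 54 ≡ 51. → (22, 51)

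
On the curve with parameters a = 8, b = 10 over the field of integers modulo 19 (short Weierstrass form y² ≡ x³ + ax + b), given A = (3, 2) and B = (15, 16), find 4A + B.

First 4A:
Double-and-add on 4 = (100)₂. Start with A = (3, 2) for the leading 1-bit.
double: tangent at (3, 2): λ = (3·3² + 8)/(2·2) ≡ 16/4. 4⁻¹ ≡ 5 (mod 19), so λ ≡ 16·5 ≡ 4.
  x = λ² - 3 - 3 = 16 - 6 ≡ 10; y = λ·(3 - 10) - 2 ≡ 8. → (10, 8)
double: tangent at (10, 8): λ = (3·10² + 8)/(2·8) ≡ 4/16. 16⁻¹ ≡ 6 (mod 19), so λ ≡ 4·6 ≡ 5.
  x = λ² - 10 - 10 = 25 - 20 ≡ 5; y = λ·(10 - 5) - 8 ≡ 17. → (5, 17)
4A = (5, 17).
Finally 4A + B:
(5, 17) + (15, 16). λ = (16 - 17)/(15 - 5) ≡ 18/10 mod 19. 10⁻¹ ≡ 2 (mod 19), so λ ≡ 17.
  x = λ² - 5 - 15 = 289 - 20 ≡ 3; y = λ·(5 - 3) - 17 ≡ 17. → (3, 17)

(3, 17)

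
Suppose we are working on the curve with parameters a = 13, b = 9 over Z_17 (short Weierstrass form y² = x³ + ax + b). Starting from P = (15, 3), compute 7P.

Repeated addition: build up to 7P.
2P: tangent at (15, 3): λ = (3·15² + 13)/(2·3) ≡ 8/6. 6⁻¹ ≡ 3 (mod 17), so λ ≡ 8·3 ≡ 7.
  x = λ² - 15 - 15 = 49 - 30 ≡ 2; y = λ·(15 - 2) - 3 ≡ 3. → (2, 3)
3P: (2, 3) + (15, 3). λ = (3 - 3)/(15 - 2) ≡ 0/13 mod 17. 13⁻¹ ≡ 4 (mod 17) since 13·4 = 52 ≡ 1, so λ ≡ 0.
  x = λ² - 2 - 15 = 0 - 17 ≡ 0; y = λ·(2 - 0) - 3 ≡ 14. → (0, 14)
4P: (0, 14) + (15, 3). λ = (3 - 14)/(15 - 0) ≡ 6/15 mod 17. 15⁻¹ ≡ 8 (mod 17), so λ ≡ 14.
  x = λ² - 0 - 15 = 196 - 15 ≡ 11; y = λ·(0 - 11) - 14 ≡ 2. → (11, 2)
5P: (11, 2) + (15, 3). λ = (3 - 2)/(15 - 11) ≡ 1/4 mod 17. 4⁻¹ ≡ 13 (mod 17), so λ ≡ 13.
  x = λ² - 11 - 15 = 169 - 26 ≡ 7; y = λ·(11 - 7) - 2 ≡ 16. → (7, 16)
6P: (7, 16) + (15, 3). λ = (3 - 16)/(15 - 7) ≡ 4/8 mod 17. 8⁻¹ ≡ 15 (mod 17) since 8·15 = 120 ≡ 1, so λ ≡ 9.
  x = λ² - 7 - 15 = 81 - 22 ≡ 8; y = λ·(7 - 8) - 16 ≡ 9. → (8, 9)
7P: (8, 9) + (15, 3). λ = (3 - 9)/(15 - 8) ≡ 11/7 mod 17. 7⁻¹ ≡ 5 (mod 17), so λ ≡ 4.
  x = λ² - 8 - 15 = 16 - 23 ≡ 10; y = λ·(8 - 10) - 9 ≡ 0. → (10, 0)

(10, 0)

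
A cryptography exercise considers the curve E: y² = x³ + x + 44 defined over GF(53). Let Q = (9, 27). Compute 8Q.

Double-and-add on 8 = (1000)₂. Start with Q = (9, 27) for the leading 1-bit.
double: tangent at (9, 27): λ = (3·9² + 1)/(2·27) ≡ 32/1. 1⁻¹ ≡ 1 (mod 53) since 1·1 = 1 ≡ 1, so λ ≡ 32·1 ≡ 32.
  x = λ² - 9 - 9 = 1024 - 18 ≡ 52; y = λ·(9 - 52) - 27 ≡ 28. → (52, 28)
double: tangent at (52, 28): λ = (3·52² + 1)/(2·28) ≡ 4/3. 3⁻¹ ≡ 18 (mod 53) since 3·18 = 54 ≡ 1, so λ ≡ 4·18 ≡ 19.
  x = λ² - 52 - 52 = 361 - 104 ≡ 45; y = λ·(52 - 45) - 28 ≡ 52. → (45, 52)
double: tangent at (45, 52): λ = (3·45² + 1)/(2·52) ≡ 34/51. 51⁻¹ ≡ 26 (mod 53) since 51·26 = 1326 ≡ 1, so λ ≡ 34·26 ≡ 36.
  x = λ² - 45 - 45 = 1296 - 90 ≡ 40; y = λ·(45 - 40) - 52 ≡ 22. → (40, 22)

(40, 22)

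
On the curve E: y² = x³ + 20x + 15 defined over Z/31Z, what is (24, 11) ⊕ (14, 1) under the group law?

(25, 19)

(24, 11) + (14, 1). λ = (1 - 11)/(14 - 24) ≡ 21/21 mod 31. 21⁻¹ ≡ 3 (mod 31), so λ ≡ 1.
  x = λ² - 24 - 14 = 1 - 38 ≡ 25; y = λ·(24 - 25) - 11 ≡ 19. → (25, 19)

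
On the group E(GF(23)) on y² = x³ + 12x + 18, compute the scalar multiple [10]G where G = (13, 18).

Repeated addition: build up to 10G.
2G: tangent at (13, 18): λ = (3·13² + 12)/(2·18) ≡ 13/13. 13⁻¹ ≡ 16 (mod 23), so λ ≡ 13·16 ≡ 1.
  x = λ² - 13 - 13 = 1 - 26 ≡ 21; y = λ·(13 - 21) - 18 ≡ 20. → (21, 20)
3G: (21, 20) + (13, 18). λ = (18 - 20)/(13 - 21) ≡ 21/15 mod 23. 15⁻¹ ≡ 20 (mod 23), so λ ≡ 6.
  x = λ² - 21 - 13 = 36 - 34 ≡ 2; y = λ·(21 - 2) - 20 ≡ 2. → (2, 2)
4G: (2, 2) + (13, 18). λ = (18 - 2)/(13 - 2) ≡ 16/11 mod 23. 11⁻¹ ≡ 21 (mod 23), so λ ≡ 14.
  x = λ² - 2 - 13 = 196 - 15 ≡ 20; y = λ·(2 - 20) - 2 ≡ 22. → (20, 22)
5G: (20, 22) + (13, 18). λ = (18 - 22)/(13 - 20) ≡ 19/16 mod 23. 16⁻¹ ≡ 13 (mod 23), so λ ≡ 17.
  x = λ² - 20 - 13 = 289 - 33 ≡ 3; y = λ·(20 - 3) - 22 ≡ 14. → (3, 14)
6G: (3, 14) + (13, 18). λ = (18 - 14)/(13 - 3) ≡ 4/10 mod 23. 10⁻¹ ≡ 7 (mod 23) since 10·7 = 70 ≡ 1, so λ ≡ 5.
  x = λ² - 3 - 13 = 25 - 16 ≡ 9; y = λ·(3 - 9) - 14 ≡ 2. → (9, 2)
7G: (9, 2) + (13, 18). λ = (18 - 2)/(13 - 9) ≡ 16/4 mod 23. 4⁻¹ ≡ 6 (mod 23) since 4·6 = 24 ≡ 1, so λ ≡ 4.
  x = λ² - 9 - 13 = 16 - 22 ≡ 17; y = λ·(9 - 17) - 2 ≡ 12. → (17, 12)
8G: (17, 12) + (13, 18). λ = (18 - 12)/(13 - 17) ≡ 6/19 mod 23. 19⁻¹ ≡ 17 (mod 23), so λ ≡ 10.
  x = λ² - 17 - 13 = 100 - 30 ≡ 1; y = λ·(17 - 1) - 12 ≡ 10. → (1, 10)
9G: (1, 10) + (13, 18). λ = (18 - 10)/(13 - 1) ≡ 8/12 mod 23. 12⁻¹ ≡ 2 (mod 23) since 12·2 = 24 ≡ 1, so λ ≡ 16.
  x = λ² - 1 - 13 = 256 - 14 ≡ 12; y = λ·(1 - 12) - 10 ≡ 21. → (12, 21)
10G: (12, 21) + (13, 18). λ = (18 - 21)/(13 - 12) ≡ 20/1 mod 23. 1⁻¹ ≡ 1 (mod 23) since 1·1 = 1 ≡ 1, so λ ≡ 20.
  x = λ² - 12 - 13 = 400 - 25 ≡ 7; y = λ·(12 - 7) - 21 ≡ 10. → (7, 10)

(7, 10)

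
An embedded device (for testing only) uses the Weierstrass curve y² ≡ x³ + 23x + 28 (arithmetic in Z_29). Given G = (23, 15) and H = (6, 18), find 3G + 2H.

(24, 7)

First 3G:
Repeated addition: build up to 3G.
2G: tangent at (23, 15): λ = (3·23² + 23)/(2·15) ≡ 15/1. 1⁻¹ ≡ 1 (mod 29), so λ ≡ 15·1 ≡ 15.
  x = λ² - 23 - 23 = 225 - 46 ≡ 5; y = λ·(23 - 5) - 15 ≡ 23. → (5, 23)
3G: (5, 23) + (23, 15). λ = (15 - 23)/(23 - 5) ≡ 21/18 mod 29. 18⁻¹ ≡ 21 (mod 29) since 18·21 = 378 ≡ 1, so λ ≡ 6.
  x = λ² - 5 - 23 = 36 - 28 ≡ 8; y = λ·(5 - 8) - 23 ≡ 17. → (8, 17)
3G = (8, 17).
Next 2H:
Repeated addition: build up to 2H.
2H: tangent at (6, 18): λ = (3·6² + 23)/(2·18) ≡ 15/7. 7⁻¹ ≡ 25 (mod 29) since 7·25 = 175 ≡ 1, so λ ≡ 15·25 ≡ 27.
  x = λ² - 6 - 6 = 729 - 12 ≡ 21; y = λ·(6 - 21) - 18 ≡ 12. → (21, 12)
2H = (21, 12).
Finally 3G + 2H:
(8, 17) + (21, 12). λ = (12 - 17)/(21 - 8) ≡ 24/13 mod 29. 13⁻¹ ≡ 9 (mod 29) since 13·9 = 117 ≡ 1, so λ ≡ 13.
  x = λ² - 8 - 21 = 169 - 29 ≡ 24; y = λ·(8 - 24) - 17 ≡ 7. → (24, 7)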